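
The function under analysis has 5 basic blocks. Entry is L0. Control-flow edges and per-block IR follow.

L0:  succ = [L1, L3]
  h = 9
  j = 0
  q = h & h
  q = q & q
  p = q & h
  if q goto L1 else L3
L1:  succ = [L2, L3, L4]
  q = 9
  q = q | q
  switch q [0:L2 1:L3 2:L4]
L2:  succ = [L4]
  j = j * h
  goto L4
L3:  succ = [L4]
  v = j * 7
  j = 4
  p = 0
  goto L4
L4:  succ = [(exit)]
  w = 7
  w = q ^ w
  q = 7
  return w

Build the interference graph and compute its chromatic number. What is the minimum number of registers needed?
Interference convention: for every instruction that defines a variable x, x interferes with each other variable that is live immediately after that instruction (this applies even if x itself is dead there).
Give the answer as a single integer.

Answer: 4

Derivation:
def/use:
  L0: def={h,j,p,q} ue=∅
  L1: def={q} ue=∅
  L2: def={j} ue={h,j}
  L3: def={j,p,v} ue={j}
  L4: def={q,w} ue={q}

Live sets:
  live L0: ∅→{h,j,q}
  live L1: {h,j}→{h,j,q}
  live L2: {h,j,q}→{q}
  live L3: {j,q}→{q}
  live L4: {q}→∅

Interference:
  h — {j,p,q}
  j — {h,p,q}
  p — {h,j,q}
  q — {h,j,p,v,w}
  v — {q}
  w — {q}

Colouring:
  lower bound: {h,j,p,q} mutually conflict ⇒ χ ≥ 4
  4-colouring: r0={q}  r1={h,v,w}  r2={j}  r3={p}
  χ = 4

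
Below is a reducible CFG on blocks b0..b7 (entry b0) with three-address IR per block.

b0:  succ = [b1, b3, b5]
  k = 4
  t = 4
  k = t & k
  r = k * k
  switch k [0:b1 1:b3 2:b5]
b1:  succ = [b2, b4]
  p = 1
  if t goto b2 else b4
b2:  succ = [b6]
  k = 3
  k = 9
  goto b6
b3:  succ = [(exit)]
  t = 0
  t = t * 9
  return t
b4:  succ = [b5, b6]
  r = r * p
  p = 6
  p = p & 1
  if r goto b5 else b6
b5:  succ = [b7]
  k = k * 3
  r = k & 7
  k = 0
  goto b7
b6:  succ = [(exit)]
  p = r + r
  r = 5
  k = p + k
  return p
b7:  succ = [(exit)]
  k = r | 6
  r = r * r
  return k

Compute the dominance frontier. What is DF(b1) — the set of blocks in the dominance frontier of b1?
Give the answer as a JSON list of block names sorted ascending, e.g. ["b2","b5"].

Answer: ["b5"]

Derivation:
idom tree: b1←b0 b2←b1 b3←b0 b4←b1 b5←b0 b6←b1 b7←b5
Dom at joins:
  b5: preds {b0,b4}: {b0} ∩ {b0,b1,b4} = {b0}; idom=b0
  b6: preds {b2,b4}: {b0,b1,b2} ∩ {b0,b1,b4} = {b0,b1}; idom=b1

DF walk-up:
  join b5 pred b0: · stop@b0
  join b5 pred b4: b4→b1 stop@b0
  join b6 pred b2: b2 stop@b1
  join b6 pred b4: b4 stop@b1
  DF(b0)=∅
  DF(b1)={b5}
  DF(b2)={b6}
  DF(b3)=∅
  DF(b4)={b5,b6}
  DF(b5)=∅
  DF(b6)=∅
  DF(b7)=∅

DF(b1) = ["b5"]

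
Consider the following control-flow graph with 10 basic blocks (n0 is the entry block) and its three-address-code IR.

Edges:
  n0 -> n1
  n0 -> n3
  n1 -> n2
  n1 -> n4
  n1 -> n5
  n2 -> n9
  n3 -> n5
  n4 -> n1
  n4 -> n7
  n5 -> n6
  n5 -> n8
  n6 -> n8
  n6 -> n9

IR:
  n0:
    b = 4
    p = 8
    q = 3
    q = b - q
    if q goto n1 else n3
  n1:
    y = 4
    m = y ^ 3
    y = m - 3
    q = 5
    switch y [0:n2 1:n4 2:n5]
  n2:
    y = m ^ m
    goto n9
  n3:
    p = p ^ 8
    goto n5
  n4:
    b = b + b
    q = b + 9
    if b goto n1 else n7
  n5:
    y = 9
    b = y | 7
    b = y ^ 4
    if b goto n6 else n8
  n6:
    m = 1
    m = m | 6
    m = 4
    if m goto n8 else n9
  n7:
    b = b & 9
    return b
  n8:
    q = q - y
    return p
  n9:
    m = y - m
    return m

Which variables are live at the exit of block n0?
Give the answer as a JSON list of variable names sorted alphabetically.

Answer: ["b", "p", "q"]

Analysis:
Per-block:
  n0: def={b,p,q} ue=∅
  n1: def={m,q,y} ue=∅
  n2: def={y} ue={m}
  n3: def={p} ue={p}
  n4: def={b,q} ue={b}
  n5: def={b,y} ue=∅
  n6: def={m} ue=∅
  n7: def={b} ue={b}
  n8: def={q} ue={p,q,y}
  n9: def={m} ue={m,y}

Live sets:
  live n0: ∅→{b,p,q}
  live n1: {b,p}→{b,m,p,q}
  live n2: {m}→{m,y}
  live n3: {p,q}→{p,q}
  live n4: {b,p}→{b,p}
  live n5: {p,q}→{p,q,y}
  live n6: {p,q,y}→{m,p,q,y}
  live n7: {b}→∅
  live n8: {p,q,y}→∅
  live n9: {m,y}→∅

live-out(n0) = ["b", "p", "q"]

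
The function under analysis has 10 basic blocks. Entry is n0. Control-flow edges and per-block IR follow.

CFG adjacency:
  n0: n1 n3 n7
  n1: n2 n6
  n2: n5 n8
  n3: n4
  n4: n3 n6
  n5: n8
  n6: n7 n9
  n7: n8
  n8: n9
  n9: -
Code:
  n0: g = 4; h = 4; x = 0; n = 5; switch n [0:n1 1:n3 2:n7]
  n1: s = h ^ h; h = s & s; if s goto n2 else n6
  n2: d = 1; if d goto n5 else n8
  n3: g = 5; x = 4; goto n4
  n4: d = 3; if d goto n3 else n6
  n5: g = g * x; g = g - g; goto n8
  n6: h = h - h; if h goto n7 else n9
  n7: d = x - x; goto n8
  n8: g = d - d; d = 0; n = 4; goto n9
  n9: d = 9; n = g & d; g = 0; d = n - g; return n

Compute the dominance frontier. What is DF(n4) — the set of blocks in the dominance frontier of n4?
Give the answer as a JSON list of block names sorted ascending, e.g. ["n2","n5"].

Answer: ["n3", "n6"]

Derivation:
idom tree: n1←n0 n2←n1 n3←n0 n4←n3 n5←n2 n6←n0 n7←n0 n8←n0 n9←n0
Dom∩ at merges:
  n3: preds {n0,n4}: {n0} ∩ {n0,n3,n4} = {n0}; idom=n0
  n6: preds {n1,n4}: {n0,n1} ∩ {n0,n3,n4} = {n0}; idom=n0
  n7: preds {n0,n6}: {n0} ∩ {n0,n6} = {n0}; idom=n0
  n8: preds {n2,n5,n7}: {n0,n1,n2} ∩ {n0,n1,n2,n5} ∩ {n0,n7} = {n0}; idom=n0
  n9: preds {n6,n8}: {n0,n6} ∩ {n0,n8} = {n0}; idom=n0

DF derivation:
  join n3 pred n0: · stop@n0
  join n3 pred n4: n4→n3 stop@n0
  join n6 pred n1: n1 stop@n0
  join n6 pred n4: n4→n3 stop@n0
  join n7 pred n0: · stop@n0
  join n7 pred n6: n6 stop@n0
  join n8 pred n2: n2→n1 stop@n0
  join n8 pred n5: n5→n2→n1 stop@n0
  join n8 pred n7: n7 stop@n0
  join n9 pred n6: n6 stop@n0
  join n9 pred n8: n8 stop@n0
  n0: DF=∅
  n1: DF={n6,n8}
  n2: DF={n8}
  n3: DF={n3,n6}
  n4: DF={n3,n6}
  n5: DF={n8}
  n6: DF={n7,n9}
  n7: DF={n8}
  n8: DF={n9}
  n9: DF=∅

DF(n4) = ["n3", "n6"]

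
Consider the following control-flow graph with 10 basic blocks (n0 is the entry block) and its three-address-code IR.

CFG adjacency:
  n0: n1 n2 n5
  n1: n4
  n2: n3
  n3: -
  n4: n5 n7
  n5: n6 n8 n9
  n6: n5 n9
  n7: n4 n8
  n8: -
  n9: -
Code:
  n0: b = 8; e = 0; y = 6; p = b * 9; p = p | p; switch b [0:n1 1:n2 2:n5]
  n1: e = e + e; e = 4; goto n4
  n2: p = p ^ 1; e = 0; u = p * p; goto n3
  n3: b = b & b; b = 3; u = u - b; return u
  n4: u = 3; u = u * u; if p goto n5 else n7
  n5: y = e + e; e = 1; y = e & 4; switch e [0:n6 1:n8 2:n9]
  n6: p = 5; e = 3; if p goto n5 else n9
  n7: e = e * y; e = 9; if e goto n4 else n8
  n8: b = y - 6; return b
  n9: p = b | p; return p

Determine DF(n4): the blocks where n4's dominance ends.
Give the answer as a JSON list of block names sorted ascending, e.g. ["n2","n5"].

Answer: ["n4", "n5", "n8"]

Working:
idom tree: n1←n0 n2←n0 n3←n2 n4←n1 n5←n0 n6←n5 n7←n4 n8←n0 n9←n5
Dom at joins:
  n4: preds {n1,n7}: {n0,n1} ∩ {n0,n1,n4,n7} = {n0,n1}; idom=n1
  n5: preds {n0,n4,n6}: {n0} ∩ {n0,n1,n4} ∩ {n0,n5,n6} = {n0}; idom=n0
  n8: preds {n5,n7}: {n0,n5} ∩ {n0,n1,n4,n7} = {n0}; idom=n0
  n9: preds {n5,n6}: {n0,n5} ∩ {n0,n5,n6} = {n0,n5}; idom=n5

DF walk-up:
  n4←n1: walk · to n1
  n4←n7: walk n7→n4 to n1
  n5←n0: walk · to n0
  n5←n4: walk n4→n1 to n0
  n5←n6: walk n6→n5 to n0
  n8←n5: walk n5 to n0
  n8←n7: walk n7→n4→n1 to n0
  n9←n5: walk · to n5
  n9←n6: walk n6 to n5
  n0 → ∅
  n1 → {n5,n8}
  n2 → ∅
  n3 → ∅
  n4 → {n4,n5,n8}
  n5 → {n5,n8}
  n6 → {n5,n9}
  n7 → {n4,n8}
  n8 → ∅
  n9 → ∅

DF(n4) = ["n4", "n5", "n8"]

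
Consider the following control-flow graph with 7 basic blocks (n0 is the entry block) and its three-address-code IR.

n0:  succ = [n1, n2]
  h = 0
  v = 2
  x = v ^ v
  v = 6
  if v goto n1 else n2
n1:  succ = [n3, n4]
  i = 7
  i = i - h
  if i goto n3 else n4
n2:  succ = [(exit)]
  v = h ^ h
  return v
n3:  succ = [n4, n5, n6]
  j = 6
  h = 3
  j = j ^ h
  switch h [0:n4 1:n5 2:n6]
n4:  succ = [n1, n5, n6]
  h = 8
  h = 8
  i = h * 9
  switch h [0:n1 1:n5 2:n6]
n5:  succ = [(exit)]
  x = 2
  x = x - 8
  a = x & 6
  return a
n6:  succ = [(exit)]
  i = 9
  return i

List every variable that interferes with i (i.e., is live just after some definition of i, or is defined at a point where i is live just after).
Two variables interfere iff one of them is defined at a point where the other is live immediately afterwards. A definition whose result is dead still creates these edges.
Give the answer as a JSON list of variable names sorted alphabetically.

Answer: ["h"]

Derivation:
def/use:
  n0: def={h,v,x} ue=∅
  n1: def={i} ue={h}
  n2: def={v} ue={h}
  n3: def={h,j} ue=∅
  n4: def={h,i} ue=∅
  n5: def={a,x} ue=∅
  n6: def={i} ue=∅

Live sets:
  live n0: ∅→{h}
  live n1: {h}→∅
  live n2: {h}→∅
  live n3: ∅→∅
  live n4: ∅→{h}
  live n5: ∅→∅
  live n6: ∅→∅

Conflict graph:
  a: ∅
  h: {i,j,v,x}
  i: {h}
  j: {h}
  v: {h}
  x: {h}

N(i) = ["h"]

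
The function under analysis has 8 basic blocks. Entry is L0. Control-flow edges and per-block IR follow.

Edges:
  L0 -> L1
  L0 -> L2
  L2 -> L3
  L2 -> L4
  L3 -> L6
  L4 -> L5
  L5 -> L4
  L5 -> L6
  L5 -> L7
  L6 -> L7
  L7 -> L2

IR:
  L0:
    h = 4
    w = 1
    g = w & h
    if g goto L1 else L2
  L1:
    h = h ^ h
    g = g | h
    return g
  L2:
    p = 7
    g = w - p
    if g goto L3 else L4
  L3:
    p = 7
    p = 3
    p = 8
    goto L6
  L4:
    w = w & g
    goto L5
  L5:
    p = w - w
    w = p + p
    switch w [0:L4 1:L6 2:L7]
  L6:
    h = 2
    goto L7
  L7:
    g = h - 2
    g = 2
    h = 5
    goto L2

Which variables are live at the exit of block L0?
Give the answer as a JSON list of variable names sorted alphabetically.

Answer: ["g", "h", "w"]

Derivation:
def/use:
  L0 def {g,h,w} use ∅
  L1 def {g,h} use {g,h}
  L2 def {g,p} use {w}
  L3 def {p} use ∅
  L4 def {w} use {g,w}
  L5 def {p,w} use {w}
  L6 def {h} use ∅
  L7 def {g,h} use {h}

Backward fixpoint:
  L0: in=∅ out={g,h,w}
  L1: in={g,h} out=∅
  L2: in={h,w} out={g,h,w}
  L3: in={w} out={w}
  L4: in={g,h,w} out={g,h,w}
  L5: in={g,h,w} out={g,h,w}
  L6: in={w} out={h,w}
  L7: in={h,w} out={h,w}

live-out(L0) = ["g", "h", "w"]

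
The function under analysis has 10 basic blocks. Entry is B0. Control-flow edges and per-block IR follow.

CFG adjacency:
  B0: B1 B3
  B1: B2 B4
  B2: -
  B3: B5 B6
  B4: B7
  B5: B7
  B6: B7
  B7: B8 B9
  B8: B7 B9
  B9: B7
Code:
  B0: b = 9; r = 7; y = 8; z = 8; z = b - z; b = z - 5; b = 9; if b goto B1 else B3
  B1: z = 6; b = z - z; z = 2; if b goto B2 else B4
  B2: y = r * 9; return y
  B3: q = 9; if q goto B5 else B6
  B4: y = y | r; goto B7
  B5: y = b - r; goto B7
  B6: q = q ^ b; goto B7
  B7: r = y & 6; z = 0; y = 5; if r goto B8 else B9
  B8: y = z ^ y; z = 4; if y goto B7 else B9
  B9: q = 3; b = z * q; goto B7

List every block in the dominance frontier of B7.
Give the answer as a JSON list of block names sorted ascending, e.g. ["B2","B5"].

idom tree: B1←B0 B2←B1 B3←B0 B4←B1 B5←B3 B6←B3 B7←B0 B8←B7 B9←B7
Dom at joins:
  B7: preds {B4,B5,B6,B8,B9}: {B0,B1,B4} ∩ {B0,B3,B5} ∩ {B0,B3,B6} ∩ {B0,B7,B8} ∩ {B0,B7,B9} = {B0}; idom=B0
  B9: preds {B7,B8}: {B0,B7} ∩ {B0,B7,B8} = {B0,B7}; idom=B7

DF walk-up:
  B7←B4: walk B4→B1 to B0
  B7←B5: walk B5→B3 to B0
  B7←B6: walk B6→B3 to B0
  B7←B8: walk B8→B7 to B0
  B7←B9: walk B9→B7 to B0
  B9←B7: walk · to B7
  B9←B8: walk B8 to B7
  DF(B0)=∅
  DF(B1)={B7}
  DF(B2)=∅
  DF(B3)={B7}
  DF(B4)={B7}
  DF(B5)={B7}
  DF(B6)={B7}
  DF(B7)={B7}
  DF(B8)={B7,B9}
  DF(B9)={B7}

DF(B7) = ["B7"]

Answer: ["B7"]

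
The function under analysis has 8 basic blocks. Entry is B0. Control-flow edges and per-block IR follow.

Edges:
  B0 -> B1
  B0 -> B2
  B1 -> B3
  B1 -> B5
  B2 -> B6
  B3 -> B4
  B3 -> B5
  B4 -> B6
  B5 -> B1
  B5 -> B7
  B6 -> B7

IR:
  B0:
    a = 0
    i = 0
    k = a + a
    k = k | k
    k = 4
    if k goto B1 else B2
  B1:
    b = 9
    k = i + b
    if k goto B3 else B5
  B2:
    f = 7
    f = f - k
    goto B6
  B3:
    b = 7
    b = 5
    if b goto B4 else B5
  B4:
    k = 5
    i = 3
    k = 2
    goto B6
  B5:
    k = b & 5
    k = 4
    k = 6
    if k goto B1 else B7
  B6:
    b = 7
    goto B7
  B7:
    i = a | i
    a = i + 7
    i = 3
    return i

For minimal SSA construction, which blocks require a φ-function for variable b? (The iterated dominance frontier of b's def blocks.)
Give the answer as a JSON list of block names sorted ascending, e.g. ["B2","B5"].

idom tree: B1←B0 B2←B0 B3←B1 B4←B3 B5←B1 B6←B0 B7←B0
Dom at joins:
  B1: preds {B0,B5}: {B0} ∩ {B0,B1,B5} = {B0}; idom=B0
  B5: preds {B1,B3}: {B0,B1} ∩ {B0,B1,B3} = {B0,B1}; idom=B1
  B6: preds {B2,B4}: {B0,B2} ∩ {B0,B1,B3,B4} = {B0}; idom=B0
  B7: preds {B5,B6}: {B0,B1,B5} ∩ {B0,B6} = {B0}; idom=B0

DF derivation:
  B1←B0: walk · to B0
  B1←B5: walk B5→B1 to B0
  B5←B1: walk · to B1
  B5←B3: walk B3 to B1
  B6←B2: walk B2 to B0
  B6←B4: walk B4→B3→B1 to B0
  B7←B5: walk B5→B1 to B0
  B7←B6: walk B6 to B0
  B0 → ∅
  B1 → {B1,B6,B7}
  B2 → {B6}
  B3 → {B5,B6}
  B4 → {B6}
  B5 → {B1,B7}
  B6 → {B7}
  B7 → ∅

φ for b: defs {B1,B3,B6}
  DF⁺ = {B1,B5,B6,B7}

Answer: ["B1", "B5", "B6", "B7"]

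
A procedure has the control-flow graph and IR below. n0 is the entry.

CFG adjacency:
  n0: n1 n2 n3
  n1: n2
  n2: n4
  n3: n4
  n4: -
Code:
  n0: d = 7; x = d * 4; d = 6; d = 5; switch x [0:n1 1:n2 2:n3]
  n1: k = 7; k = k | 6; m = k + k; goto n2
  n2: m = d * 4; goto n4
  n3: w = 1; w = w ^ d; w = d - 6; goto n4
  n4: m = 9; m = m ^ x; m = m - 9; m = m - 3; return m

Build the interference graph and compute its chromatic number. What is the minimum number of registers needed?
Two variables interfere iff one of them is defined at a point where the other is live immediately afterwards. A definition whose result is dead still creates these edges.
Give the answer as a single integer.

Answer: 3

Derivation:
Per-block:
  n0 def {d,x} use ∅
  n1 def {k,m} use ∅
  n2 def {m} use {d}
  n3 def {w} use {d}
  n4 def {m} use {x}

Backward fixpoint:
  live n0: ∅→{d,x}
  live n1: {d,x}→{d,x}
  live n2: {d,x}→{x}
  live n3: {d,x}→{x}
  live n4: {x}→∅

Conflict graph:
  d — {k,m,w,x}
  k — {d,x}
  m — {d,x}
  w — {d,x}
  x — {d,k,m,w}

Colouring:
  {d,k,x} pairwise interfere (3-clique) ⇒ χ ≥ 3
  assign d→c0 k→c2 m→c2 w→c2 x→c1 — no edge inside a register ⇒ χ ≤ 3
  χ = 3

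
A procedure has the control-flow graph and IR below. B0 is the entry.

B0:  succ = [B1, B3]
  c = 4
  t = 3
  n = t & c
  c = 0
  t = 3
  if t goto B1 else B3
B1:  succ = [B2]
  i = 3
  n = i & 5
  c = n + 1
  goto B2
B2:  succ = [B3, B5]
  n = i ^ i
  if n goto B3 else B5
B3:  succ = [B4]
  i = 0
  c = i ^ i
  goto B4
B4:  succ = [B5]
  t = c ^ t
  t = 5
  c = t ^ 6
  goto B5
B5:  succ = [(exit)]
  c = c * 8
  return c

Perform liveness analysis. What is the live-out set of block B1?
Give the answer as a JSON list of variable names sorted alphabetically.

Block summaries:
  B0: {c,n,t} / ∅
  B1: {c,i,n} / ∅
  B2: {n} / {i}
  B3: {c,i} / ∅
  B4: {c,t} / {c,t}
  B5: {c} / {c}

Liveness:
  live B0: ∅→{t}
  live B1: {t}→{c,i,t}
  live B2: {c,i,t}→{c,t}
  live B3: {t}→{c,t}
  live B4: {c,t}→{c}
  live B5: {c}→∅

live-out(B1) = ["c", "i", "t"]

Answer: ["c", "i", "t"]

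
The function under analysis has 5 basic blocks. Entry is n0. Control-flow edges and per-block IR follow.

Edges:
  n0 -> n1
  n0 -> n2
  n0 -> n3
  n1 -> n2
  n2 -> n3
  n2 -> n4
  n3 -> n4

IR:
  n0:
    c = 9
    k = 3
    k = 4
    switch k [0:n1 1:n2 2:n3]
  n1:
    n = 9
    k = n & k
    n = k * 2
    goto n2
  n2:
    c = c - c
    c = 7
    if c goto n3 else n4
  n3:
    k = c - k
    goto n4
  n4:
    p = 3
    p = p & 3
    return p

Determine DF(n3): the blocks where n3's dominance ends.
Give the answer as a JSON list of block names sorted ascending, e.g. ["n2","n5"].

idom tree: n1←n0 n2←n0 n3←n0 n4←n0
Dom∩ at merges:
  n2: preds {n0,n1}: {n0} ∩ {n0,n1} = {n0}; idom=n0
  n3: preds {n0,n2}: {n0} ∩ {n0,n2} = {n0}; idom=n0
  n4: preds {n2,n3}: {n0,n2} ∩ {n0,n3} = {n0}; idom=n0

DF derivation:
  join n2 pred n0: · stop@n0
  join n2 pred n1: n1 stop@n0
  join n3 pred n0: · stop@n0
  join n3 pred n2: n2 stop@n0
  join n4 pred n2: n2 stop@n0
  join n4 pred n3: n3 stop@n0
  n0: DF=∅
  n1: DF={n2}
  n2: DF={n3,n4}
  n3: DF={n4}
  n4: DF=∅

DF(n3) = ["n4"]

Answer: ["n4"]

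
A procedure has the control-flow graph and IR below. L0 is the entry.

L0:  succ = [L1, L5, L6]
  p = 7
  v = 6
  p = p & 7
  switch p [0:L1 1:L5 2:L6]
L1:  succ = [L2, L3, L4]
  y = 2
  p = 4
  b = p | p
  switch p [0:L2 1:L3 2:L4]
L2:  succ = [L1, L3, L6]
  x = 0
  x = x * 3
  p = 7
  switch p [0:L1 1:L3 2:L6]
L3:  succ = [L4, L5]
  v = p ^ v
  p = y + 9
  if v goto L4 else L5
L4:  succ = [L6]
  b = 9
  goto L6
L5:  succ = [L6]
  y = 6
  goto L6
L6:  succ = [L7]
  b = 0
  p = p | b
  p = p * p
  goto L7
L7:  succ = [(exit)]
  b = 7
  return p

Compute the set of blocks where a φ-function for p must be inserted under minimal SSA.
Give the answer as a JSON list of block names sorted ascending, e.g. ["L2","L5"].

Answer: ["L1", "L3", "L4", "L5", "L6"]

Working:
idom tree: L1←L0 L2←L1 L3←L1 L4←L1 L5←L0 L6←L0 L7←L6
Join-block Dom:
  L1: preds {L0,L2}: {L0} ∩ {L0,L1,L2} = {L0}; idom=L0
  L3: preds {L1,L2}: {L0,L1} ∩ {L0,L1,L2} = {L0,L1}; idom=L1
  L4: preds {L1,L3}: {L0,L1} ∩ {L0,L1,L3} = {L0,L1}; idom=L1
  L5: preds {L0,L3}: {L0} ∩ {L0,L1,L3} = {L0}; idom=L0
  L6: preds {L0,L2,L4,L5}: {L0} ∩ {L0,L1,L2} ∩ {L0,L1,L4} ∩ {L0,L5} = {L0}; idom=L0

DF derivation:
  L1←L0: walk · to L0
  L1←L2: walk L2→L1 to L0
  L3←L1: walk · to L1
  L3←L2: walk L2 to L1
  L4←L1: walk · to L1
  L4←L3: walk L3 to L1
  L5←L0: walk · to L0
  L5←L3: walk L3→L1 to L0
  L6←L0: walk · to L0
  L6←L2: walk L2→L1 to L0
  L6←L4: walk L4→L1 to L0
  L6←L5: walk L5 to L0
  L0: DF=∅
  L1: DF={L1,L5,L6}
  L2: DF={L1,L3,L6}
  L3: DF={L4,L5}
  L4: DF={L6}
  L5: DF={L6}
  L6: DF=∅
  L7: DF=∅

φ for p: defs {L0,L1,L2,L3,L6}
  DF⁺ = {L1,L3,L4,L5,L6}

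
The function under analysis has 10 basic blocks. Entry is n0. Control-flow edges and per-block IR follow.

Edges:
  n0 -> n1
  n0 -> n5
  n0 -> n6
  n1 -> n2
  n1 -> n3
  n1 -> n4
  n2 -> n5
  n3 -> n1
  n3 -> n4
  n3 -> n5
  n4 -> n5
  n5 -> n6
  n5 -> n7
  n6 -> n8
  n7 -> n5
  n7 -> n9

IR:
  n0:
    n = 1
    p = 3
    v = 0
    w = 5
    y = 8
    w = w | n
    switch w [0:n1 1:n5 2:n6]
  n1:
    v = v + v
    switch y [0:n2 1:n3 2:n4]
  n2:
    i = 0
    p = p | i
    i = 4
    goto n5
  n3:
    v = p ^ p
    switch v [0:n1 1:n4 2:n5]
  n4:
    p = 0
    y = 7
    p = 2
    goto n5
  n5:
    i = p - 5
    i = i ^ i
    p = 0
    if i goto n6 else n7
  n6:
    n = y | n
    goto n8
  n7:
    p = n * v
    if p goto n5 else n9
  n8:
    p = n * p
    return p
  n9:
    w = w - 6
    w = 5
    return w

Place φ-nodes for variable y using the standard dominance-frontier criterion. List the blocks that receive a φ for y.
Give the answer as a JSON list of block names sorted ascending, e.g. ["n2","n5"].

idom tree: n1←n0 n2←n1 n3←n1 n4←n1 n5←n0 n6←n0 n7←n5 n8←n6 n9←n7
Join-block Dom:
  n1: preds {n0,n3}: {n0} ∩ {n0,n1,n3} = {n0}; idom=n0
  n4: preds {n1,n3}: {n0,n1} ∩ {n0,n1,n3} = {n0,n1}; idom=n1
  n5: preds {n0,n2,n3,n4,n7}: {n0} ∩ {n0,n1,n2} ∩ {n0,n1,n3} ∩ {n0,n1,n4} ∩ {n0,n5,n7} = {n0}; idom=n0
  n6: preds {n0,n5}: {n0} ∩ {n0,n5} = {n0}; idom=n0

DF walk-up:
  join n1 pred n0: · stop@n0
  join n1 pred n3: n3→n1 stop@n0
  join n4 pred n1: · stop@n1
  join n4 pred n3: n3 stop@n1
  join n5 pred n0: · stop@n0
  join n5 pred n2: n2→n1 stop@n0
  join n5 pred n3: n3→n1 stop@n0
  join n5 pred n4: n4→n1 stop@n0
  join n5 pred n7: n7→n5 stop@n0
  join n6 pred n0: · stop@n0
  join n6 pred n5: n5 stop@n0
  n0: DF=∅
  n1: DF={n1,n5}
  n2: DF={n5}
  n3: DF={n1,n4,n5}
  n4: DF={n5}
  n5: DF={n5,n6}
  n6: DF=∅
  n7: DF={n5}
  n8: DF=∅
  n9: DF=∅

φ for y: defs {n0,n4}
  DF⁺ = {n5,n6}

Answer: ["n5", "n6"]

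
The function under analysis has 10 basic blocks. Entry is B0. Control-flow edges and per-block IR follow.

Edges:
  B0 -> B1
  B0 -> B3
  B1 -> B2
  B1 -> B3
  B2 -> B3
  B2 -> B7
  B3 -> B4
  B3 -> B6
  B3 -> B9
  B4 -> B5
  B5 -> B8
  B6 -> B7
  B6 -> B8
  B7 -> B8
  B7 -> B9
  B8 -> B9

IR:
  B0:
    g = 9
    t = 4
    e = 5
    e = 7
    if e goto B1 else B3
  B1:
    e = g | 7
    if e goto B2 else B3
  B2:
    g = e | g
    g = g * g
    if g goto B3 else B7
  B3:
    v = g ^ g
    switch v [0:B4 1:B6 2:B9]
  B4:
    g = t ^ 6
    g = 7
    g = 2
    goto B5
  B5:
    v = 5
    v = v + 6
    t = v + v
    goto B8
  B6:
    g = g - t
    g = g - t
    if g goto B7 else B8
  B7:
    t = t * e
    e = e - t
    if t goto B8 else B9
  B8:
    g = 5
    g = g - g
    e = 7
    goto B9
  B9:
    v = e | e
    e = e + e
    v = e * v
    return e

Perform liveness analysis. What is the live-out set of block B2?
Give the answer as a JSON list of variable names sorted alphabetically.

def/use:
  B0 def {e,g,t} use ∅
  B1 def {e} use {g}
  B2 def {g} use {e,g}
  B3 def {v} use {g}
  B4 def {g} use {t}
  B5 def {t,v} use ∅
  B6 def {g} use {g,t}
  B7 def {e,t} use {e,t}
  B8 def {e,g} use ∅
  B9 def {e,v} use {e}

Liveness:
  B0 li=∅ lo={e,g,t}
  B1 li={g,t} lo={e,g,t}
  B2 li={e,g,t} lo={e,g,t}
  B3 li={e,g,t} lo={e,g,t}
  B4 li={t} lo=∅
  B5 li=∅ lo=∅
  B6 li={e,g,t} lo={e,t}
  B7 li={e,t} lo={e}
  B8 li=∅ lo={e}
  B9 li={e} lo=∅

live-out(B2) = ["e", "g", "t"]

Answer: ["e", "g", "t"]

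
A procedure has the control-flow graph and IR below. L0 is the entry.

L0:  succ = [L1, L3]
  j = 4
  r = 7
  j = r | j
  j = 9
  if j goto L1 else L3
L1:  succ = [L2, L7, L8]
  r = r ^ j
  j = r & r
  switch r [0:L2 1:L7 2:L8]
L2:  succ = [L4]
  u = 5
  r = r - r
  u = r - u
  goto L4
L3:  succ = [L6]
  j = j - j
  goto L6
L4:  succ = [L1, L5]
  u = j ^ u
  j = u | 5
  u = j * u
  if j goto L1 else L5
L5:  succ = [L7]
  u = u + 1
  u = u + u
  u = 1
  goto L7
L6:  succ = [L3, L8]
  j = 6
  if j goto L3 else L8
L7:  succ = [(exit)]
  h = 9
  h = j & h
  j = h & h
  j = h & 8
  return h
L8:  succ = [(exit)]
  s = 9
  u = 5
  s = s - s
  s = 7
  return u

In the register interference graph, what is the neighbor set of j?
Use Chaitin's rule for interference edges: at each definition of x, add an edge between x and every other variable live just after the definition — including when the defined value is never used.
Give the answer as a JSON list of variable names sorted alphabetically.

Answer: ["h", "r", "u"]

Working:
Block summaries:
  L0 def {j,r} use ∅
  L1 def {j,r} use {j,r}
  L2 def {r,u} use {r}
  L3 def {j} use {j}
  L4 def {j,u} use {j,u}
  L5 def {u} use {u}
  L6 def {j} use ∅
  L7 def {h,j} use {j}
  L8 def {s,u} use ∅

Backward fixpoint:
  live L0: ∅→{j,r}
  live L1: {j,r}→{j,r}
  live L2: {j,r}→{j,r,u}
  live L3: {j}→∅
  live L4: {j,r,u}→{j,r,u}
  live L5: {j,u}→{j}
  live L6: ∅→{j}
  live L7: {j}→∅
  live L8: ∅→∅

Interference:
  h — {j}
  j — {h,r,u}
  r — {j,u}
  s — {u}
  u — {j,r,s}

N(j) = ["h", "r", "u"]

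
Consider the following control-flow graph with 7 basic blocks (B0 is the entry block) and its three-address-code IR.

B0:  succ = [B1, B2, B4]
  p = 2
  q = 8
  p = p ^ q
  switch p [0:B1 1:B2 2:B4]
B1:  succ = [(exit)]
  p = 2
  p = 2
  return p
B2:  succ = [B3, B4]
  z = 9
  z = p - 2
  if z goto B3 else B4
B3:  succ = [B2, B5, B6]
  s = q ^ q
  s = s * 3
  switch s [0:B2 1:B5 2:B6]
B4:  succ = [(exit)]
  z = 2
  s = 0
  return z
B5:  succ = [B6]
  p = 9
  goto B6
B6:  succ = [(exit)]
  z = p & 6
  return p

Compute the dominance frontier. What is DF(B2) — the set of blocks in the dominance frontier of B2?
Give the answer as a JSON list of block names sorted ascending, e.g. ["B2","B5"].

idom tree: B1←B0 B2←B0 B3←B2 B4←B0 B5←B3 B6←B3
Dom at joins:
  B2: preds {B0,B3}: {B0} ∩ {B0,B2,B3} = {B0}; idom=B0
  B4: preds {B0,B2}: {B0} ∩ {B0,B2} = {B0}; idom=B0
  B6: preds {B3,B5}: {B0,B2,B3} ∩ {B0,B2,B3,B5} = {B0,B2,B3}; idom=B3

DF derivation:
  B2←B0: walk · to B0
  B2←B3: walk B3→B2 to B0
  B4←B0: walk · to B0
  B4←B2: walk B2 to B0
  B6←B3: walk · to B3
  B6←B5: walk B5 to B3
  DF(B0)=∅
  DF(B1)=∅
  DF(B2)={B2,B4}
  DF(B3)={B2}
  DF(B4)=∅
  DF(B5)={B6}
  DF(B6)=∅

DF(B2) = ["B2", "B4"]

Answer: ["B2", "B4"]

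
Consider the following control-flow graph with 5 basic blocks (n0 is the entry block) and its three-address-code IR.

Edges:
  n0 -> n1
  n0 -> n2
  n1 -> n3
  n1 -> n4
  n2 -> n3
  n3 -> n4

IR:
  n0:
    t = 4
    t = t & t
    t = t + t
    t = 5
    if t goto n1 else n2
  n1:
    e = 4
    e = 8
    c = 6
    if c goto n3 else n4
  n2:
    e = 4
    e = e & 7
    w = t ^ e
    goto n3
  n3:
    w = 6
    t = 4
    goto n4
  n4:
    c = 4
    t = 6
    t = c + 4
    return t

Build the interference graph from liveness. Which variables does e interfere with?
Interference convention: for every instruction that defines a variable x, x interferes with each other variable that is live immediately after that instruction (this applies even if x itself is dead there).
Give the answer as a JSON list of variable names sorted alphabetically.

def/use:
  n0 def {t} use ∅
  n1 def {c,e} use ∅
  n2 def {e,w} use {t}
  n3 def {t,w} use ∅
  n4 def {c,t} use ∅

Live sets:
  live n0: ∅→{t}
  live n1: ∅→∅
  live n2: {t}→∅
  live n3: ∅→∅
  live n4: ∅→∅

Conflict graph:
  c↔{t}
  e↔{t}
  t↔{c,e}
  w↔∅

N(e) = ["t"]

Answer: ["t"]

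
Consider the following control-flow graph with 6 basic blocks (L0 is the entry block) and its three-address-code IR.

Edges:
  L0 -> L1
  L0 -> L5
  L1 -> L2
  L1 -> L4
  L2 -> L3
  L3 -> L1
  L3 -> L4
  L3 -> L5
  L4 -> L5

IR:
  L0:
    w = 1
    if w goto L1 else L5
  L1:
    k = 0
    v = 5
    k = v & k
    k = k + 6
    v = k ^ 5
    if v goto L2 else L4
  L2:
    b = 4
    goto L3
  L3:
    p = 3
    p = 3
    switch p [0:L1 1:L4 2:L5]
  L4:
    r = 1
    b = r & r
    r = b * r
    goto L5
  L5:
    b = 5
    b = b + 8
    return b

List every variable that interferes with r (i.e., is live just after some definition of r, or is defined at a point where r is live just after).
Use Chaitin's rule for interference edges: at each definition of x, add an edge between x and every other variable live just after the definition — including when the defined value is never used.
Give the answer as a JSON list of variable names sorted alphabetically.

Answer: ["b"]

Analysis:
Per-block:
  L0: def={w} ue=∅
  L1: def={k,v} ue=∅
  L2: def={b} ue=∅
  L3: def={p} ue=∅
  L4: def={b,r} ue=∅
  L5: def={b} ue=∅

Liveness:
  live L0: ∅→∅
  live L1: ∅→∅
  live L2: ∅→∅
  live L3: ∅→∅
  live L4: ∅→∅
  live L5: ∅→∅

Interfere edges:
  b: {r}
  k: {v}
  p: ∅
  r: {b}
  v: {k}
  w: ∅

N(r) = ["b"]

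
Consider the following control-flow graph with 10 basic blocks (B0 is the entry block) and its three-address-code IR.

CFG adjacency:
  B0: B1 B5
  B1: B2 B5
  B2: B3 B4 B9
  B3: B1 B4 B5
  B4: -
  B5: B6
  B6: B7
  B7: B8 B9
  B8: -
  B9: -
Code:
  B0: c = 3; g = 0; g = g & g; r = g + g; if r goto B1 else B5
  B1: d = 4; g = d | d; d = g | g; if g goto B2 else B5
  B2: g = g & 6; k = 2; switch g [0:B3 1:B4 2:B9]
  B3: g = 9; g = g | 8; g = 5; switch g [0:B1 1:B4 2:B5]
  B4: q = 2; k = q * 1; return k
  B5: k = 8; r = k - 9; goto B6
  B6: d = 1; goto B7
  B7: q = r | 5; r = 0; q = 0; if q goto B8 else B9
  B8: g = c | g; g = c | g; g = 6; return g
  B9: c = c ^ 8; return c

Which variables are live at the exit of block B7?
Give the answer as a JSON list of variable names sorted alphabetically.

Per-block:
  B0 def {c,g,r} use ∅
  B1 def {d,g} use ∅
  B2 def {g,k} use {g}
  B3 def {g} use ∅
  B4 def {k,q} use ∅
  B5 def {k,r} use ∅
  B6 def {d} use ∅
  B7 def {q,r} use {r}
  B8 def {g} use {c,g}
  B9 def {c} use {c}

Liveness:
  B0 li=∅ lo={c,g}
  B1 li={c} lo={c,g}
  B2 li={c,g} lo={c}
  B3 li={c} lo={c,g}
  B4 li=∅ lo=∅
  B5 li={c,g} lo={c,g,r}
  B6 li={c,g,r} lo={c,g,r}
  B7 li={c,g,r} lo={c,g}
  B8 li={c,g} lo=∅
  B9 li={c} lo=∅

live-out(B7) = ["c", "g"]

Answer: ["c", "g"]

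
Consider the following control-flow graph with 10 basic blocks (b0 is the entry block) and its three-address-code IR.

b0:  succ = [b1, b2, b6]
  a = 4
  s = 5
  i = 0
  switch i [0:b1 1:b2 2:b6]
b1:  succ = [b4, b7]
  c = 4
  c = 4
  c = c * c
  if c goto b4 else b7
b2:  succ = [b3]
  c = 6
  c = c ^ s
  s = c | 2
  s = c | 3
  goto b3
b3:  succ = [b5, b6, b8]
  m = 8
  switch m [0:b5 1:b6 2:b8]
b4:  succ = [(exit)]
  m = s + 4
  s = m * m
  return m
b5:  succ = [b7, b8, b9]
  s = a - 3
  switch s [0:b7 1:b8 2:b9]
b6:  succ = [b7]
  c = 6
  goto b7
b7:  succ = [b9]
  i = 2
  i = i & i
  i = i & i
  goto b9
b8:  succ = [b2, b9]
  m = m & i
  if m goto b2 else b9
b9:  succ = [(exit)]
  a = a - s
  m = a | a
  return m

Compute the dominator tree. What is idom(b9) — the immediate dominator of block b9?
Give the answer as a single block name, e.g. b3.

idom tree: b1←b0 b2←b0 b3←b2 b4←b1 b5←b3 b6←b0 b7←b0 b8←b3 b9←b0
Dom∩ at merges:
  b2: preds {b0,b8}: {b0} ∩ {b0,b2,b3,b8} = {b0}; idom=b0
  b6: preds {b0,b3}: {b0} ∩ {b0,b2,b3} = {b0}; idom=b0
  b7: preds {b1,b5,b6}: {b0,b1} ∩ {b0,b2,b3,b5} ∩ {b0,b6} = {b0}; idom=b0
  b8: preds {b3,b5}: {b0,b2,b3} ∩ {b0,b2,b3,b5} = {b0,b2,b3}; idom=b3
  b9: preds {b5,b7,b8}: {b0,b2,b3,b5} ∩ {b0,b7} ∩ {b0,b2,b3,b8} = {b0}; idom=b0

idom(b9) = b0

Answer: b0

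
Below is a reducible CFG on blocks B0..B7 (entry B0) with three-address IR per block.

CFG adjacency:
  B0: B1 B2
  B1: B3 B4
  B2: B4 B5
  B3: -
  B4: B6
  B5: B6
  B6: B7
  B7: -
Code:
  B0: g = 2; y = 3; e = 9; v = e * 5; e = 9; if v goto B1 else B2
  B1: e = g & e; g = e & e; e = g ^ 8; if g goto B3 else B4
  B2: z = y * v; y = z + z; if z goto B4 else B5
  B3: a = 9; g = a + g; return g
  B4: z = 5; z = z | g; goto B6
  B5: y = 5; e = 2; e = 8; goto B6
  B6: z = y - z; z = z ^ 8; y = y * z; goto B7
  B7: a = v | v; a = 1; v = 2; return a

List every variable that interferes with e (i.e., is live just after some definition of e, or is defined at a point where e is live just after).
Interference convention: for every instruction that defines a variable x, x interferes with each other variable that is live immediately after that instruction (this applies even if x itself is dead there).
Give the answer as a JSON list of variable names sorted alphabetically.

Answer: ["g", "v", "y", "z"]

Working:
Block summaries:
  B0 def {e,g,v,y} use ∅
  B1 def {e,g} use {e,g}
  B2 def {y,z} use {v,y}
  B3 def {a,g} use {g}
  B4 def {z} use {g}
  B5 def {e,y} use ∅
  B6 def {y,z} use {y,z}
  B7 def {a,v} use {v}

Liveness:
  live B0: ∅→{e,g,v,y}
  live B1: {e,g,v,y}→{g,v,y}
  live B2: {g,v,y}→{g,v,y,z}
  live B3: {g}→∅
  live B4: {g,v,y}→{v,y,z}
  live B5: {v,z}→{v,y,z}
  live B6: {v,y,z}→{v}
  live B7: {v}→∅

Conflict graph:
  a: {g,v}
  e: {g,v,y,z}
  g: {a,e,v,y,z}
  v: {a,e,g,y,z}
  y: {e,g,v,z}
  z: {e,g,v,y}

N(e) = ["g", "v", "y", "z"]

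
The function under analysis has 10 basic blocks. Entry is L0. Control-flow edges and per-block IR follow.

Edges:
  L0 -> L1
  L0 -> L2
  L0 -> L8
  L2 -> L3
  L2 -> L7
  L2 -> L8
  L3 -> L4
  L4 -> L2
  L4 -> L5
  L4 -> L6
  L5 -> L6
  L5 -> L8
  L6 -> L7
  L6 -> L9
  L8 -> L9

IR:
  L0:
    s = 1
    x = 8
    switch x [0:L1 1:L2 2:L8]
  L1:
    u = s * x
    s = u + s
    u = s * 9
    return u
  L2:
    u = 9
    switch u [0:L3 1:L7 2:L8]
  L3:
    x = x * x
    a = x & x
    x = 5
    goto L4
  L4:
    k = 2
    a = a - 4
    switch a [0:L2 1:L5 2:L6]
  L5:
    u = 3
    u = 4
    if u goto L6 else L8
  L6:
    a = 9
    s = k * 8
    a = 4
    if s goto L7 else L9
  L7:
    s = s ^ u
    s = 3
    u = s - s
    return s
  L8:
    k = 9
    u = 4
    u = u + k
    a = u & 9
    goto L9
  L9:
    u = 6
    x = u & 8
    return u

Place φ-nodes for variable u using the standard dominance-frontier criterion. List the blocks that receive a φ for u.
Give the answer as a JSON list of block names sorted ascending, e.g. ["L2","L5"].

Answer: ["L2", "L6", "L7", "L8", "L9"]

Working:
idom tree: L1←L0 L2←L0 L3←L2 L4←L3 L5←L4 L6←L4 L7←L2 L8←L0 L9←L0
Dom∩ at merges:
  L2: preds {L0,L4}: {L0} ∩ {L0,L2,L3,L4} = {L0}; idom=L0
  L6: preds {L4,L5}: {L0,L2,L3,L4} ∩ {L0,L2,L3,L4,L5} = {L0,L2,L3,L4}; idom=L4
  L7: preds {L2,L6}: {L0,L2} ∩ {L0,L2,L3,L4,L6} = {L0,L2}; idom=L2
  L8: preds {L0,L2,L5}: {L0} ∩ {L0,L2} ∩ {L0,L2,L3,L4,L5} = {L0}; idom=L0
  L9: preds {L6,L8}: {L0,L2,L3,L4,L6} ∩ {L0,L8} = {L0}; idom=L0

DF derivation:
  join L2 pred L0: · stop@L0
  join L2 pred L4: L4→L3→L2 stop@L0
  join L6 pred L4: · stop@L4
  join L6 pred L5: L5 stop@L4
  join L7 pred L2: · stop@L2
  join L7 pred L6: L6→L4→L3 stop@L2
  join L8 pred L0: · stop@L0
  join L8 pred L2: L2 stop@L0
  join L8 pred L5: L5→L4→L3→L2 stop@L0
  join L9 pred L6: L6→L4→L3→L2 stop@L0
  join L9 pred L8: L8 stop@L0
  DF(L0)=∅
  DF(L1)=∅
  DF(L2)={L2,L8,L9}
  DF(L3)={L2,L7,L8,L9}
  DF(L4)={L2,L7,L8,L9}
  DF(L5)={L6,L8}
  DF(L6)={L7,L9}
  DF(L7)=∅
  DF(L8)={L9}
  DF(L9)=∅

φ for u: defs {L1,L2,L5,L7,L8,L9}
  DF⁺ = {L2,L6,L7,L8,L9}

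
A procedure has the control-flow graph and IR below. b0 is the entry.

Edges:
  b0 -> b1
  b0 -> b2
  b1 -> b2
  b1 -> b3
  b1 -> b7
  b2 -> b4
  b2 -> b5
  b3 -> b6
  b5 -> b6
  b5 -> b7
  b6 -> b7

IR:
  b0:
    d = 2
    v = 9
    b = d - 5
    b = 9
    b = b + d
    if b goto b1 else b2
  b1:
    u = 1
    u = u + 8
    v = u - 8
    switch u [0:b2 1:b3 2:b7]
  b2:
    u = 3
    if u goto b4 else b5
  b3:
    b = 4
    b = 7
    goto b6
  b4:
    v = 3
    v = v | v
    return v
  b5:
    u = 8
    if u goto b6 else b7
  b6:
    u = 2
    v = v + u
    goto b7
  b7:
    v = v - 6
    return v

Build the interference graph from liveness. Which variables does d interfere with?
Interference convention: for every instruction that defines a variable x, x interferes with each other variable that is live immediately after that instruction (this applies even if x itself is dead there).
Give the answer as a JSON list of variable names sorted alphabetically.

Answer: ["b", "v"]

Working:
Block summaries:
  b0: def={b,d,v} ue=∅
  b1: def={u,v} ue=∅
  b2: def={u} ue=∅
  b3: def={b} ue=∅
  b4: def={v} ue=∅
  b5: def={u} ue=∅
  b6: def={u,v} ue={v}
  b7: def={v} ue={v}

Backward fixpoint:
  b0: in=∅ out={v}
  b1: in=∅ out={v}
  b2: in={v} out={v}
  b3: in={v} out={v}
  b4: in=∅ out=∅
  b5: in={v} out={v}
  b6: in={v} out={v}
  b7: in={v} out=∅

Conflict graph:
  b — {d,v}
  d — {b,v}
  u — {v}
  v — {b,d,u}

N(d) = ["b", "v"]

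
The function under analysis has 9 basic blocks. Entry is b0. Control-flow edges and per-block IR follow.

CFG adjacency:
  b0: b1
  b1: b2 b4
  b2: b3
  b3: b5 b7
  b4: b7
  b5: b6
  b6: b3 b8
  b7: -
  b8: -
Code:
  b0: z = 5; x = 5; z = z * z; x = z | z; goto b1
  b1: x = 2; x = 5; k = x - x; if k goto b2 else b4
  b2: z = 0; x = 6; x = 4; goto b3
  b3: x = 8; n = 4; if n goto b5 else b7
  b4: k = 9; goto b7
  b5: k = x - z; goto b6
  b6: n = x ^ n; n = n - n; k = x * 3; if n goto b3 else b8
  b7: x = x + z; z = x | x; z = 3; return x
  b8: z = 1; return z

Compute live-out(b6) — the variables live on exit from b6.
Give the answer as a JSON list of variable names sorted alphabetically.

Answer: ["z"]

Derivation:
Per-block:
  b0: def={x,z} ue=∅
  b1: def={k,x} ue=∅
  b2: def={x,z} ue=∅
  b3: def={n,x} ue=∅
  b4: def={k} ue=∅
  b5: def={k} ue={x,z}
  b6: def={k,n} ue={n,x}
  b7: def={x,z} ue={x,z}
  b8: def={z} ue=∅

Backward fixpoint:
  live b0: ∅→{z}
  live b1: {z}→{x,z}
  live b2: ∅→{z}
  live b3: {z}→{n,x,z}
  live b4: {x,z}→{x,z}
  live b5: {n,x,z}→{n,x,z}
  live b6: {n,x,z}→{z}
  live b7: {x,z}→∅
  live b8: ∅→∅

live-out(b6) = ["z"]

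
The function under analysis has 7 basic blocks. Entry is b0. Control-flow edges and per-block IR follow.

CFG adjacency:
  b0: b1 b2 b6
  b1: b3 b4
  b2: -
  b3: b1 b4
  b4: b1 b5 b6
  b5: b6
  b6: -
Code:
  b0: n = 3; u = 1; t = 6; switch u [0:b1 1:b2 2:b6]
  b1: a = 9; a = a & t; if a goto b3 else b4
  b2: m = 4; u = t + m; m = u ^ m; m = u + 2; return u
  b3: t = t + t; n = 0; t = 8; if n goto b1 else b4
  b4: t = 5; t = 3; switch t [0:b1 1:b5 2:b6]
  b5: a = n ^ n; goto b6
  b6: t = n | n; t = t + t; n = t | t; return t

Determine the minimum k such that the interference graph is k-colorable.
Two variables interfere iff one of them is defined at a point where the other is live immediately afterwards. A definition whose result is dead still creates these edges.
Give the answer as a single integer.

Per-block:
  b0 def {n,t,u} use ∅
  b1 def {a} use {t}
  b2 def {m,u} use {t}
  b3 def {n,t} use {t}
  b4 def {t} use ∅
  b5 def {a} use {n}
  b6 def {n,t} use {n}

Backward fixpoint:
  b0 li=∅ lo={n,t}
  b1 li={n,t} lo={n,t}
  b2 li={t} lo=∅
  b3 li={t} lo={n,t}
  b4 li={n} lo={n,t}
  b5 li={n} lo={n}
  b6 li={n} lo=∅

Conflict graph:
  a: {n,t}
  m: {t,u}
  n: {a,t,u}
  t: {a,m,n,u}
  u: {m,n,t}

Colouring:
  lower bound: {a,n,t} mutually conflict ⇒ χ ≥ 3
  3-colouring: R0={t}  R1={m,n}  R2={a,u}
  χ = 3

Answer: 3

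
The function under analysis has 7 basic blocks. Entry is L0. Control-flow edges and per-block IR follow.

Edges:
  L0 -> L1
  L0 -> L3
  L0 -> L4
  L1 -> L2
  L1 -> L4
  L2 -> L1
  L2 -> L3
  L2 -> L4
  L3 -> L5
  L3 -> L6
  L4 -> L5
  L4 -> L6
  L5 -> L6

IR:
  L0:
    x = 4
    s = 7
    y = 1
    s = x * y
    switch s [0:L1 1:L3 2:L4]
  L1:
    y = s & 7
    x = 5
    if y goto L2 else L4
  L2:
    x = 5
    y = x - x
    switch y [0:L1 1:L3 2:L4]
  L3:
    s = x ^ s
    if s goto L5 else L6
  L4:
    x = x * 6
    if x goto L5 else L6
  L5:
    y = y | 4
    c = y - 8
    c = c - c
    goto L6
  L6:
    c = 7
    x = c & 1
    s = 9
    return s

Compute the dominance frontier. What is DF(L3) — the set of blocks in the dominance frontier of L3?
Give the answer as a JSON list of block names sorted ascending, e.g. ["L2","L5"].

idom tree: L1←L0 L2←L1 L3←L0 L4←L0 L5←L0 L6←L0
Dom at joins:
  L1: preds {L0,L2}: {L0} ∩ {L0,L1,L2} = {L0}; idom=L0
  L3: preds {L0,L2}: {L0} ∩ {L0,L1,L2} = {L0}; idom=L0
  L4: preds {L0,L1,L2}: {L0} ∩ {L0,L1} ∩ {L0,L1,L2} = {L0}; idom=L0
  L5: preds {L3,L4}: {L0,L3} ∩ {L0,L4} = {L0}; idom=L0
  L6: preds {L3,L4,L5}: {L0,L3} ∩ {L0,L4} ∩ {L0,L5} = {L0}; idom=L0

Frontier:
  L1←L0: walk · to L0
  L1←L2: walk L2→L1 to L0
  L3←L0: walk · to L0
  L3←L2: walk L2→L1 to L0
  L4←L0: walk · to L0
  L4←L1: walk L1 to L0
  L4←L2: walk L2→L1 to L0
  L5←L3: walk L3 to L0
  L5←L4: walk L4 to L0
  L6←L3: walk L3 to L0
  L6←L4: walk L4 to L0
  L6←L5: walk L5 to L0
  L0 → ∅
  L1 → {L1,L3,L4}
  L2 → {L1,L3,L4}
  L3 → {L5,L6}
  L4 → {L5,L6}
  L5 → {L6}
  L6 → ∅

DF(L3) = ["L5", "L6"]

Answer: ["L5", "L6"]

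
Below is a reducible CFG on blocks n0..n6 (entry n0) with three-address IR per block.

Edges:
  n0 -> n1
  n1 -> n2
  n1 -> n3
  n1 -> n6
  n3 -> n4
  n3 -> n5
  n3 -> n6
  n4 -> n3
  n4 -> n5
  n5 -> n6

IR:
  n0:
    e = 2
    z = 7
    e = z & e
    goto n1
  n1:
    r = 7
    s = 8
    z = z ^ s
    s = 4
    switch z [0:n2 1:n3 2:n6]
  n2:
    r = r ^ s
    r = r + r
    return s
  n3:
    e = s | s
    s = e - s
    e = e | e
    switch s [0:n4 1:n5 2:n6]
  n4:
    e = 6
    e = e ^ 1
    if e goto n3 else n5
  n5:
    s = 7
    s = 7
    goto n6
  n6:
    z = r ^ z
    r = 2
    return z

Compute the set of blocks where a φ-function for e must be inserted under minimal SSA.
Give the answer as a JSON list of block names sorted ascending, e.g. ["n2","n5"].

idom tree: n1←n0 n2←n1 n3←n1 n4←n3 n5←n3 n6←n1
Dom at joins:
  n3: preds {n1,n4}: {n0,n1} ∩ {n0,n1,n3,n4} = {n0,n1}; idom=n1
  n5: preds {n3,n4}: {n0,n1,n3} ∩ {n0,n1,n3,n4} = {n0,n1,n3}; idom=n3
  n6: preds {n1,n3,n5}: {n0,n1} ∩ {n0,n1,n3} ∩ {n0,n1,n3,n5} = {n0,n1}; idom=n1

DF derivation:
  join n3 pred n1: · stop@n1
  join n3 pred n4: n4→n3 stop@n1
  join n5 pred n3: · stop@n3
  join n5 pred n4: n4 stop@n3
  join n6 pred n1: · stop@n1
  join n6 pred n3: n3 stop@n1
  join n6 pred n5: n5→n3 stop@n1
  DF(n0)=∅
  DF(n1)=∅
  DF(n2)=∅
  DF(n3)={n3,n6}
  DF(n4)={n3,n5}
  DF(n5)={n6}
  DF(n6)=∅

φ for e: defs {n0,n3,n4}
  DF⁺ = {n3,n5,n6}

Answer: ["n3", "n5", "n6"]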